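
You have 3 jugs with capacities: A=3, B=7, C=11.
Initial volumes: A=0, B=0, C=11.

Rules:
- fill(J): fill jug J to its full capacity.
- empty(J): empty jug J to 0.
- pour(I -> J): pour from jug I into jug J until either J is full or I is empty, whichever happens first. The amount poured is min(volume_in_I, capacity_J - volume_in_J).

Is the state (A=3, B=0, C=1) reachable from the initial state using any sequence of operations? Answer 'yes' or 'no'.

Answer: yes

Derivation:
BFS from (A=0, B=0, C=11):
  1. pour(C -> A) -> (A=3 B=0 C=8)
  2. pour(C -> B) -> (A=3 B=7 C=1)
  3. empty(B) -> (A=3 B=0 C=1)
Target reached → yes.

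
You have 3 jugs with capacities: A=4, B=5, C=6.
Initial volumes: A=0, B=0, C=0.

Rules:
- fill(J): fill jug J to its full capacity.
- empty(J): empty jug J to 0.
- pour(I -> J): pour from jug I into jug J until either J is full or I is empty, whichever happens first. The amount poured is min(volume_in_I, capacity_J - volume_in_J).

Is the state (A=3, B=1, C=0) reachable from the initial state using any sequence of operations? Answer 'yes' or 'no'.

BFS from (A=0, B=0, C=0):
  1. fill(B) -> (A=0 B=5 C=0)
  2. pour(B -> C) -> (A=0 B=0 C=5)
  3. fill(B) -> (A=0 B=5 C=5)
  4. pour(B -> A) -> (A=4 B=1 C=5)
  5. pour(A -> C) -> (A=3 B=1 C=6)
  6. empty(C) -> (A=3 B=1 C=0)
Target reached → yes.

Answer: yes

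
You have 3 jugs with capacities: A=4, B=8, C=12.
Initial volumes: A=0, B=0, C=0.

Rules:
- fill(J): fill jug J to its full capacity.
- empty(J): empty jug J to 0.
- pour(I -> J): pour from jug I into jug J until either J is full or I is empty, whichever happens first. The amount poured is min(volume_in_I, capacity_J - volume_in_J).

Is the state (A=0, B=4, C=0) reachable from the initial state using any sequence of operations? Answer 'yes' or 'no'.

Answer: yes

Derivation:
BFS from (A=0, B=0, C=0):
  1. fill(A) -> (A=4 B=0 C=0)
  2. pour(A -> B) -> (A=0 B=4 C=0)
Target reached → yes.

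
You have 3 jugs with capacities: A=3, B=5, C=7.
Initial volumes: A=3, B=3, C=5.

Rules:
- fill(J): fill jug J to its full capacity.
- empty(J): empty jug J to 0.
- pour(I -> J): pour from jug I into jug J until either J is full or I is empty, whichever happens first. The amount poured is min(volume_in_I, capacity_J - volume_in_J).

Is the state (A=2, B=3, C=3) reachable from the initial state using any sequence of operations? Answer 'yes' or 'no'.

Answer: no

Derivation:
BFS explored all 144 reachable states.
Reachable set includes: (0,0,0), (0,0,1), (0,0,2), (0,0,3), (0,0,4), (0,0,5), (0,0,6), (0,0,7), (0,1,0), (0,1,1), (0,1,2), (0,1,3) ...
Target (A=2, B=3, C=3) not in reachable set → no.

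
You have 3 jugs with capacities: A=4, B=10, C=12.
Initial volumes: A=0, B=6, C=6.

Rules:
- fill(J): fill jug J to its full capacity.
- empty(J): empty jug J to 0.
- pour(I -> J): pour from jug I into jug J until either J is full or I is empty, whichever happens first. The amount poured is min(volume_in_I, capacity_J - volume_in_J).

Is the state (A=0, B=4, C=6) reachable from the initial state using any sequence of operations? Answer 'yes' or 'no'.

BFS from (A=0, B=6, C=6):
  1. fill(A) -> (A=4 B=6 C=6)
  2. empty(B) -> (A=4 B=0 C=6)
  3. pour(A -> B) -> (A=0 B=4 C=6)
Target reached → yes.

Answer: yes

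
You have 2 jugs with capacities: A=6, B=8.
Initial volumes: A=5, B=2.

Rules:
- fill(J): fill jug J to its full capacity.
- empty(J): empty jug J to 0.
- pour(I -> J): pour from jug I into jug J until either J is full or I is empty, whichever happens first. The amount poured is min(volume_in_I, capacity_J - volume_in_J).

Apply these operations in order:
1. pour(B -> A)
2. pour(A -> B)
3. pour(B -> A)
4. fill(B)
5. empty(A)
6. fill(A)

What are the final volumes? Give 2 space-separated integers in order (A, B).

Step 1: pour(B -> A) -> (A=6 B=1)
Step 2: pour(A -> B) -> (A=0 B=7)
Step 3: pour(B -> A) -> (A=6 B=1)
Step 4: fill(B) -> (A=6 B=8)
Step 5: empty(A) -> (A=0 B=8)
Step 6: fill(A) -> (A=6 B=8)

Answer: 6 8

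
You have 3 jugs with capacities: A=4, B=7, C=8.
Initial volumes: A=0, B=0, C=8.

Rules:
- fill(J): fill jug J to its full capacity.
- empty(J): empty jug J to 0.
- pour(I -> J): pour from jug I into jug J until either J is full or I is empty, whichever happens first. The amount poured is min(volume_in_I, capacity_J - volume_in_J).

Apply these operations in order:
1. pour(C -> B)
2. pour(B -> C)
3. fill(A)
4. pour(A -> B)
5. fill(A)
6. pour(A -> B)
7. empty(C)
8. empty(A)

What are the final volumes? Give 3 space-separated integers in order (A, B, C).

Step 1: pour(C -> B) -> (A=0 B=7 C=1)
Step 2: pour(B -> C) -> (A=0 B=0 C=8)
Step 3: fill(A) -> (A=4 B=0 C=8)
Step 4: pour(A -> B) -> (A=0 B=4 C=8)
Step 5: fill(A) -> (A=4 B=4 C=8)
Step 6: pour(A -> B) -> (A=1 B=7 C=8)
Step 7: empty(C) -> (A=1 B=7 C=0)
Step 8: empty(A) -> (A=0 B=7 C=0)

Answer: 0 7 0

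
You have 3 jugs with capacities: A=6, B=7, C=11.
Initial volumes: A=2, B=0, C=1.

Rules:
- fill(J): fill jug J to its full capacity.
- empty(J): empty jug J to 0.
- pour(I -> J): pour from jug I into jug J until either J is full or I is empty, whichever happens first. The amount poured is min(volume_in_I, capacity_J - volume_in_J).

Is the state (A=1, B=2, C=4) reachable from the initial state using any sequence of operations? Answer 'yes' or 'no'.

Answer: no

Derivation:
BFS explored all 372 reachable states.
Reachable set includes: (0,0,0), (0,0,1), (0,0,2), (0,0,3), (0,0,4), (0,0,5), (0,0,6), (0,0,7), (0,0,8), (0,0,9), (0,0,10), (0,0,11) ...
Target (A=1, B=2, C=4) not in reachable set → no.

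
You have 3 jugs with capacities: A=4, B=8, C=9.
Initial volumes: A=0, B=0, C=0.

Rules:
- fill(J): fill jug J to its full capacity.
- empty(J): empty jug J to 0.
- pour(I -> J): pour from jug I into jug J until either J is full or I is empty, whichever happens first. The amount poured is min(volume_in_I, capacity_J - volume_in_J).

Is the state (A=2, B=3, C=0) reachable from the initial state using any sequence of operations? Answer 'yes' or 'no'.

Answer: yes

Derivation:
BFS from (A=0, B=0, C=0):
  1. fill(C) -> (A=0 B=0 C=9)
  2. pour(C -> B) -> (A=0 B=8 C=1)
  3. pour(C -> A) -> (A=1 B=8 C=0)
  4. pour(B -> C) -> (A=1 B=0 C=8)
  5. pour(A -> B) -> (A=0 B=1 C=8)
  6. fill(A) -> (A=4 B=1 C=8)
  7. pour(A -> C) -> (A=3 B=1 C=9)
  8. pour(C -> B) -> (A=3 B=8 C=2)
  9. empty(B) -> (A=3 B=0 C=2)
  10. pour(A -> B) -> (A=0 B=3 C=2)
  11. pour(C -> A) -> (A=2 B=3 C=0)
Target reached → yes.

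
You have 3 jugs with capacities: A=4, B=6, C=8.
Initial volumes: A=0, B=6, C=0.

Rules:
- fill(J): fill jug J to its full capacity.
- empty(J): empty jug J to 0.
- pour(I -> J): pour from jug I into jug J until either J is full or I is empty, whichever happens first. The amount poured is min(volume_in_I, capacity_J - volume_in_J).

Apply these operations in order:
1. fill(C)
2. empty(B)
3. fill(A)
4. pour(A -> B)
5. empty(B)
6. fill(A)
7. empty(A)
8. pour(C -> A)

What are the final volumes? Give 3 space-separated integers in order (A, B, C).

Answer: 4 0 4

Derivation:
Step 1: fill(C) -> (A=0 B=6 C=8)
Step 2: empty(B) -> (A=0 B=0 C=8)
Step 3: fill(A) -> (A=4 B=0 C=8)
Step 4: pour(A -> B) -> (A=0 B=4 C=8)
Step 5: empty(B) -> (A=0 B=0 C=8)
Step 6: fill(A) -> (A=4 B=0 C=8)
Step 7: empty(A) -> (A=0 B=0 C=8)
Step 8: pour(C -> A) -> (A=4 B=0 C=4)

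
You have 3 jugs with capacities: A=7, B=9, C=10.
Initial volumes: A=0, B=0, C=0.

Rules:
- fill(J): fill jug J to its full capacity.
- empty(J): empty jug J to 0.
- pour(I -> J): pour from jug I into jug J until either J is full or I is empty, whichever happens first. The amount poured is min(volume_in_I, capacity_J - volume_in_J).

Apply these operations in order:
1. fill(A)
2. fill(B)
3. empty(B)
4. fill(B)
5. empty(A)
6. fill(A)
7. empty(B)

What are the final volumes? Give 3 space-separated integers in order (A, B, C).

Answer: 7 0 0

Derivation:
Step 1: fill(A) -> (A=7 B=0 C=0)
Step 2: fill(B) -> (A=7 B=9 C=0)
Step 3: empty(B) -> (A=7 B=0 C=0)
Step 4: fill(B) -> (A=7 B=9 C=0)
Step 5: empty(A) -> (A=0 B=9 C=0)
Step 6: fill(A) -> (A=7 B=9 C=0)
Step 7: empty(B) -> (A=7 B=0 C=0)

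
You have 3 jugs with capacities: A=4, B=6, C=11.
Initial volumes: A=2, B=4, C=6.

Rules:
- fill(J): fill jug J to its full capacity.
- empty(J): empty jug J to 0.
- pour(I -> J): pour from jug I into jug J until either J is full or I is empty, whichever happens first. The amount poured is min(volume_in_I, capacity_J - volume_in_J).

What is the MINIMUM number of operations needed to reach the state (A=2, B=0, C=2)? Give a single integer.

BFS from (A=2, B=4, C=6). One shortest path:
  1. empty(A) -> (A=0 B=4 C=6)
  2. pour(C -> A) -> (A=4 B=4 C=2)
  3. pour(A -> B) -> (A=2 B=6 C=2)
  4. empty(B) -> (A=2 B=0 C=2)
Reached target in 4 moves.

Answer: 4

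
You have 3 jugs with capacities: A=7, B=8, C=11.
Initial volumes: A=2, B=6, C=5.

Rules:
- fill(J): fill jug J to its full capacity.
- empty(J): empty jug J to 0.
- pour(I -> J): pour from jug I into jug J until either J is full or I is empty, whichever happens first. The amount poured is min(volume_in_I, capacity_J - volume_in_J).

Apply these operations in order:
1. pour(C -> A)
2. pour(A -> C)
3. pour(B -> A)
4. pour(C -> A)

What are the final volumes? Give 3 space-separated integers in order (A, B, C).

Step 1: pour(C -> A) -> (A=7 B=6 C=0)
Step 2: pour(A -> C) -> (A=0 B=6 C=7)
Step 3: pour(B -> A) -> (A=6 B=0 C=7)
Step 4: pour(C -> A) -> (A=7 B=0 C=6)

Answer: 7 0 6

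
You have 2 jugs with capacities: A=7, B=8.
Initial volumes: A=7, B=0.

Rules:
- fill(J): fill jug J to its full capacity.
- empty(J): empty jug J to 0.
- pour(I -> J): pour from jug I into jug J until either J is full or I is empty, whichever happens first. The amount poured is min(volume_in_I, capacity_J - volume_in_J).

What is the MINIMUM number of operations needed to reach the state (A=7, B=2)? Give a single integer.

Answer: 7

Derivation:
BFS from (A=7, B=0). One shortest path:
  1. empty(A) -> (A=0 B=0)
  2. fill(B) -> (A=0 B=8)
  3. pour(B -> A) -> (A=7 B=1)
  4. empty(A) -> (A=0 B=1)
  5. pour(B -> A) -> (A=1 B=0)
  6. fill(B) -> (A=1 B=8)
  7. pour(B -> A) -> (A=7 B=2)
Reached target in 7 moves.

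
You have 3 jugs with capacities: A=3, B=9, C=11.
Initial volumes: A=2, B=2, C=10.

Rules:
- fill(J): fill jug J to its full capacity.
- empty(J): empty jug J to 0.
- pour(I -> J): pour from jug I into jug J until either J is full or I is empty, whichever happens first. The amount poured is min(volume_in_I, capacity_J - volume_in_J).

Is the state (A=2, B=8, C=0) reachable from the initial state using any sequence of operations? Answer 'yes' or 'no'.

Answer: yes

Derivation:
BFS from (A=2, B=2, C=10):
  1. fill(B) -> (A=2 B=9 C=10)
  2. pour(B -> C) -> (A=2 B=8 C=11)
  3. empty(C) -> (A=2 B=8 C=0)
Target reached → yes.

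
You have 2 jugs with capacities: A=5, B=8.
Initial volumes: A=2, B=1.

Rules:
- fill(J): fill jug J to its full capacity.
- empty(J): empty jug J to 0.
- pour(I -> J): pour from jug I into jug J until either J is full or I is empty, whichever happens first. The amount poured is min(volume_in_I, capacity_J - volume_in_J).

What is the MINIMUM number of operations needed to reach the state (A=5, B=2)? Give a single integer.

Answer: 3

Derivation:
BFS from (A=2, B=1). One shortest path:
  1. empty(B) -> (A=2 B=0)
  2. pour(A -> B) -> (A=0 B=2)
  3. fill(A) -> (A=5 B=2)
Reached target in 3 moves.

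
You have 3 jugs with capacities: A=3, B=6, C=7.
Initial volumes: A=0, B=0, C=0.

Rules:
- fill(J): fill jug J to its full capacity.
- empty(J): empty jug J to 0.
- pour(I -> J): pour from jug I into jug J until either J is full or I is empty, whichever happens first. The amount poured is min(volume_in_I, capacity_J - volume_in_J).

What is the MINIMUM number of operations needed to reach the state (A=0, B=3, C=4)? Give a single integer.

BFS from (A=0, B=0, C=0). One shortest path:
  1. fill(C) -> (A=0 B=0 C=7)
  2. pour(C -> A) -> (A=3 B=0 C=4)
  3. pour(A -> B) -> (A=0 B=3 C=4)
Reached target in 3 moves.

Answer: 3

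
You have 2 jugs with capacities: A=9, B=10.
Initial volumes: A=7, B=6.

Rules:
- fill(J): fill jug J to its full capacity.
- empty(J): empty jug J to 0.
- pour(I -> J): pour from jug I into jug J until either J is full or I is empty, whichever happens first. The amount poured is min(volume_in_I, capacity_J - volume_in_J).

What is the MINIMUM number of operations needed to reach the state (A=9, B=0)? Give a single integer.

BFS from (A=7, B=6). One shortest path:
  1. fill(A) -> (A=9 B=6)
  2. empty(B) -> (A=9 B=0)
Reached target in 2 moves.

Answer: 2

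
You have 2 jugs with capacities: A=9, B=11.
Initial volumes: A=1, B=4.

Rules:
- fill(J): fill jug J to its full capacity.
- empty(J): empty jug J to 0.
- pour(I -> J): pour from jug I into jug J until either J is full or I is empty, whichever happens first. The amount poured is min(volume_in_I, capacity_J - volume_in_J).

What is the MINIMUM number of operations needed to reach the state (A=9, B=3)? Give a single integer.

BFS from (A=1, B=4). One shortest path:
  1. fill(B) -> (A=1 B=11)
  2. pour(B -> A) -> (A=9 B=3)
Reached target in 2 moves.

Answer: 2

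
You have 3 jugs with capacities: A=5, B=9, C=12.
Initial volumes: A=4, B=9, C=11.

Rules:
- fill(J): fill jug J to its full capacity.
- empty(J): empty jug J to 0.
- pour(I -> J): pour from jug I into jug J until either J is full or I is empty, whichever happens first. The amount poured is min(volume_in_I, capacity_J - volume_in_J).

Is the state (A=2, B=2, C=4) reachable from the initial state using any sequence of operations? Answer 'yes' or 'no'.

Answer: no

Derivation:
BFS explored all 428 reachable states.
Reachable set includes: (0,0,0), (0,0,1), (0,0,2), (0,0,3), (0,0,4), (0,0,5), (0,0,6), (0,0,7), (0,0,8), (0,0,9), (0,0,10), (0,0,11) ...
Target (A=2, B=2, C=4) not in reachable set → no.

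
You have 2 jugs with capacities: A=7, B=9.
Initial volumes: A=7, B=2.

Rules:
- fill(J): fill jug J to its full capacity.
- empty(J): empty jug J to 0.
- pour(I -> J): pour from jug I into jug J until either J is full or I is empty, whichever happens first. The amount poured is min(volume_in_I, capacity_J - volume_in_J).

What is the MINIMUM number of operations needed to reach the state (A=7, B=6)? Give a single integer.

BFS from (A=7, B=2). One shortest path:
  1. empty(A) -> (A=0 B=2)
  2. pour(B -> A) -> (A=2 B=0)
  3. fill(B) -> (A=2 B=9)
  4. pour(B -> A) -> (A=7 B=4)
  5. empty(A) -> (A=0 B=4)
  6. pour(B -> A) -> (A=4 B=0)
  7. fill(B) -> (A=4 B=9)
  8. pour(B -> A) -> (A=7 B=6)
Reached target in 8 moves.

Answer: 8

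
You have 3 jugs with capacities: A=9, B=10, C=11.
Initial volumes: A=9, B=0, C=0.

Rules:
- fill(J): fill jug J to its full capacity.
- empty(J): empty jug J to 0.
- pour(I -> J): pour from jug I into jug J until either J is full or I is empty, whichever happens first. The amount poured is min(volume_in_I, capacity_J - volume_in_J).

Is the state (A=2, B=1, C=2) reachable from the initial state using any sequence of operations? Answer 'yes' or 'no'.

BFS explored all 600 reachable states.
Reachable set includes: (0,0,0), (0,0,1), (0,0,2), (0,0,3), (0,0,4), (0,0,5), (0,0,6), (0,0,7), (0,0,8), (0,0,9), (0,0,10), (0,0,11) ...
Target (A=2, B=1, C=2) not in reachable set → no.

Answer: no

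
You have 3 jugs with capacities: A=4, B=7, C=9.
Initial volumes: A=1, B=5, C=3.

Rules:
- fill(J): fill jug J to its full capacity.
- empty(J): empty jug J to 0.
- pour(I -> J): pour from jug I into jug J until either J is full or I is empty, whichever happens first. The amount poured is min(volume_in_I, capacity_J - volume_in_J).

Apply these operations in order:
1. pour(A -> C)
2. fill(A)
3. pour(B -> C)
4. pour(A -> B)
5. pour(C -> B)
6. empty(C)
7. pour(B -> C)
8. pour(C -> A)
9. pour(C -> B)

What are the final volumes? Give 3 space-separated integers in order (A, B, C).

Step 1: pour(A -> C) -> (A=0 B=5 C=4)
Step 2: fill(A) -> (A=4 B=5 C=4)
Step 3: pour(B -> C) -> (A=4 B=0 C=9)
Step 4: pour(A -> B) -> (A=0 B=4 C=9)
Step 5: pour(C -> B) -> (A=0 B=7 C=6)
Step 6: empty(C) -> (A=0 B=7 C=0)
Step 7: pour(B -> C) -> (A=0 B=0 C=7)
Step 8: pour(C -> A) -> (A=4 B=0 C=3)
Step 9: pour(C -> B) -> (A=4 B=3 C=0)

Answer: 4 3 0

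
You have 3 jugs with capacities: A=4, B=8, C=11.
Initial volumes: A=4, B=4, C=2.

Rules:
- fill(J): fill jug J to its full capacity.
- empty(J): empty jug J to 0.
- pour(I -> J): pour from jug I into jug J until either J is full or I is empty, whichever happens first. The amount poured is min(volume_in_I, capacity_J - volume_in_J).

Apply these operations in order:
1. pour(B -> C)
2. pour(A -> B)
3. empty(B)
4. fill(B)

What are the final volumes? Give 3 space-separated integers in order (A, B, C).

Step 1: pour(B -> C) -> (A=4 B=0 C=6)
Step 2: pour(A -> B) -> (A=0 B=4 C=6)
Step 3: empty(B) -> (A=0 B=0 C=6)
Step 4: fill(B) -> (A=0 B=8 C=6)

Answer: 0 8 6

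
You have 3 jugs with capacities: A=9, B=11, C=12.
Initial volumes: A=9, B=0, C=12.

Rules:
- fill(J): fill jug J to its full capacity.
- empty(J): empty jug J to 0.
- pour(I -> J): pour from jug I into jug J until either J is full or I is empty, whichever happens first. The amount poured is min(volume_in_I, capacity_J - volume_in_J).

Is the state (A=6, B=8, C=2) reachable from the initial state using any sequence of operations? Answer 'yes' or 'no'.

Answer: no

Derivation:
BFS explored all 680 reachable states.
Reachable set includes: (0,0,0), (0,0,1), (0,0,2), (0,0,3), (0,0,4), (0,0,5), (0,0,6), (0,0,7), (0,0,8), (0,0,9), (0,0,10), (0,0,11) ...
Target (A=6, B=8, C=2) not in reachable set → no.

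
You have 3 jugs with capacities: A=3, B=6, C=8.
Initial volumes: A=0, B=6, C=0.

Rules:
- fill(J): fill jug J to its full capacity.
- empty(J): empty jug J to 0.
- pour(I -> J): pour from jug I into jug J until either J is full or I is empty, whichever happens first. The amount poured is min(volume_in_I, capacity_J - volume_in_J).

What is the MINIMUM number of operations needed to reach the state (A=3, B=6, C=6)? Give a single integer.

BFS from (A=0, B=6, C=0). One shortest path:
  1. fill(A) -> (A=3 B=6 C=0)
  2. pour(B -> C) -> (A=3 B=0 C=6)
  3. fill(B) -> (A=3 B=6 C=6)
Reached target in 3 moves.

Answer: 3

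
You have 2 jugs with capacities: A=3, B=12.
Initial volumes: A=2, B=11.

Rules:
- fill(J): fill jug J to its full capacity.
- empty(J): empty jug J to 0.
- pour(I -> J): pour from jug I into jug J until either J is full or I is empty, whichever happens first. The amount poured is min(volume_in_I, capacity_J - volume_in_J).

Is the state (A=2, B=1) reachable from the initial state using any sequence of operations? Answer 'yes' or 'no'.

BFS explored all 31 reachable states.
Reachable set includes: (0,0), (0,1), (0,2), (0,3), (0,4), (0,5), (0,6), (0,7), (0,8), (0,9), (0,10), (0,11) ...
Target (A=2, B=1) not in reachable set → no.

Answer: no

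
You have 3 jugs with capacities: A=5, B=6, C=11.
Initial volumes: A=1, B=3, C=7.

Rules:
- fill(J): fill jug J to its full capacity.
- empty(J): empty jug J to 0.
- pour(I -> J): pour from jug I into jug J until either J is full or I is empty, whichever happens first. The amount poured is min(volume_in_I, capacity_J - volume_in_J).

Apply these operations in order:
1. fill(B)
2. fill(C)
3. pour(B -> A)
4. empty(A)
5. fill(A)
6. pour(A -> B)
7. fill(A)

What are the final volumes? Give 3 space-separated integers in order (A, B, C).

Answer: 5 6 11

Derivation:
Step 1: fill(B) -> (A=1 B=6 C=7)
Step 2: fill(C) -> (A=1 B=6 C=11)
Step 3: pour(B -> A) -> (A=5 B=2 C=11)
Step 4: empty(A) -> (A=0 B=2 C=11)
Step 5: fill(A) -> (A=5 B=2 C=11)
Step 6: pour(A -> B) -> (A=1 B=6 C=11)
Step 7: fill(A) -> (A=5 B=6 C=11)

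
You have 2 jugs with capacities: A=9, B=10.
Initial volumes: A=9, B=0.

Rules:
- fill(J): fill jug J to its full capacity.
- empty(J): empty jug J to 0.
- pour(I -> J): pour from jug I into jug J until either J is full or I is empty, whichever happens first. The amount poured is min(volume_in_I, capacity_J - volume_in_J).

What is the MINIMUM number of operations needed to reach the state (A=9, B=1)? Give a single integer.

BFS from (A=9, B=0). One shortest path:
  1. empty(A) -> (A=0 B=0)
  2. fill(B) -> (A=0 B=10)
  3. pour(B -> A) -> (A=9 B=1)
Reached target in 3 moves.

Answer: 3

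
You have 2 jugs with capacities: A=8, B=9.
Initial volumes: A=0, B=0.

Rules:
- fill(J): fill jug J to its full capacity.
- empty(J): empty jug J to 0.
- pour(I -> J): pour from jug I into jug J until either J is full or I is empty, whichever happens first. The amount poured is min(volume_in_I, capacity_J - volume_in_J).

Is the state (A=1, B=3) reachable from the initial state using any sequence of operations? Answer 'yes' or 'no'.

BFS explored all 34 reachable states.
Reachable set includes: (0,0), (0,1), (0,2), (0,3), (0,4), (0,5), (0,6), (0,7), (0,8), (0,9), (1,0), (1,9) ...
Target (A=1, B=3) not in reachable set → no.

Answer: no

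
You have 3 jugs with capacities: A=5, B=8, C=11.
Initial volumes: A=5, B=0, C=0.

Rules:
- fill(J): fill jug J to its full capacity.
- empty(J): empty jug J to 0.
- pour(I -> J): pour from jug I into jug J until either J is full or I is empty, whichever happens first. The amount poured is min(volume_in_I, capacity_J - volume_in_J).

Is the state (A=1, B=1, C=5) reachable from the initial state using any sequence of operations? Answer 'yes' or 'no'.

Answer: no

Derivation:
BFS explored all 368 reachable states.
Reachable set includes: (0,0,0), (0,0,1), (0,0,2), (0,0,3), (0,0,4), (0,0,5), (0,0,6), (0,0,7), (0,0,8), (0,0,9), (0,0,10), (0,0,11) ...
Target (A=1, B=1, C=5) not in reachable set → no.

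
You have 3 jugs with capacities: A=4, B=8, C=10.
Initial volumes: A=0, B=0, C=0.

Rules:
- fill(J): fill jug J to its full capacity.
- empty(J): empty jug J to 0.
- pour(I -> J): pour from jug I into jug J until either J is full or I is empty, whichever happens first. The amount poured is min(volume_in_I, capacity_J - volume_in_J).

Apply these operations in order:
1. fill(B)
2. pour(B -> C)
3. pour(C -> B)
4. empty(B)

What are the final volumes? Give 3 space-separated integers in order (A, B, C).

Step 1: fill(B) -> (A=0 B=8 C=0)
Step 2: pour(B -> C) -> (A=0 B=0 C=8)
Step 3: pour(C -> B) -> (A=0 B=8 C=0)
Step 4: empty(B) -> (A=0 B=0 C=0)

Answer: 0 0 0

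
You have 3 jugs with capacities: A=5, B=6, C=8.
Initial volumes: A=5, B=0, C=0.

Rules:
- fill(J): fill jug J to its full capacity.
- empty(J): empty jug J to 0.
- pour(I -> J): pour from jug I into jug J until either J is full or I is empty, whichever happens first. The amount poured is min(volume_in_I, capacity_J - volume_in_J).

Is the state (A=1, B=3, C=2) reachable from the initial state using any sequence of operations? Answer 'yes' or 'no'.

BFS explored all 238 reachable states.
Reachable set includes: (0,0,0), (0,0,1), (0,0,2), (0,0,3), (0,0,4), (0,0,5), (0,0,6), (0,0,7), (0,0,8), (0,1,0), (0,1,1), (0,1,2) ...
Target (A=1, B=3, C=2) not in reachable set → no.

Answer: no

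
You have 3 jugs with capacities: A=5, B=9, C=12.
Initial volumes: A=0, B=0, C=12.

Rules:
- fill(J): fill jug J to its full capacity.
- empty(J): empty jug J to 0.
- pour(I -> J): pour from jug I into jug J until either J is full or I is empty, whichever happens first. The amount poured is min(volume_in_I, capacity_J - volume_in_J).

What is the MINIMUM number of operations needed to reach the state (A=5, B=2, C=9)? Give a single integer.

Answer: 7

Derivation:
BFS from (A=0, B=0, C=12). One shortest path:
  1. pour(C -> B) -> (A=0 B=9 C=3)
  2. pour(C -> A) -> (A=3 B=9 C=0)
  3. pour(B -> C) -> (A=3 B=0 C=9)
  4. fill(B) -> (A=3 B=9 C=9)
  5. pour(B -> A) -> (A=5 B=7 C=9)
  6. empty(A) -> (A=0 B=7 C=9)
  7. pour(B -> A) -> (A=5 B=2 C=9)
Reached target in 7 moves.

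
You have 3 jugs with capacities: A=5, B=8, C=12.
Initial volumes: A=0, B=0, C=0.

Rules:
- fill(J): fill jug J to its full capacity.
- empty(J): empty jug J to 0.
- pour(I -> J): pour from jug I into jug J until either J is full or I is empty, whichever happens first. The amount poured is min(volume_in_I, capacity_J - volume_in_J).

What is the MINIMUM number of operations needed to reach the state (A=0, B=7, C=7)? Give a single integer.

BFS from (A=0, B=0, C=0). One shortest path:
  1. fill(C) -> (A=0 B=0 C=12)
  2. pour(C -> A) -> (A=5 B=0 C=7)
  3. empty(A) -> (A=0 B=0 C=7)
  4. pour(C -> B) -> (A=0 B=7 C=0)
  5. fill(C) -> (A=0 B=7 C=12)
  6. pour(C -> A) -> (A=5 B=7 C=7)
  7. empty(A) -> (A=0 B=7 C=7)
Reached target in 7 moves.

Answer: 7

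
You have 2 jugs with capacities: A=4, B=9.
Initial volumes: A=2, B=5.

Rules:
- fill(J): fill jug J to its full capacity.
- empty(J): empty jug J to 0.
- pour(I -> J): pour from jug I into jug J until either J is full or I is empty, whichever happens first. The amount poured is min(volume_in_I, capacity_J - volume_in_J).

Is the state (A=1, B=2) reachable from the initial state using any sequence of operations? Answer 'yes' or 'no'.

Answer: no

Derivation:
BFS explored all 27 reachable states.
Reachable set includes: (0,0), (0,1), (0,2), (0,3), (0,4), (0,5), (0,6), (0,7), (0,8), (0,9), (1,0), (1,9) ...
Target (A=1, B=2) not in reachable set → no.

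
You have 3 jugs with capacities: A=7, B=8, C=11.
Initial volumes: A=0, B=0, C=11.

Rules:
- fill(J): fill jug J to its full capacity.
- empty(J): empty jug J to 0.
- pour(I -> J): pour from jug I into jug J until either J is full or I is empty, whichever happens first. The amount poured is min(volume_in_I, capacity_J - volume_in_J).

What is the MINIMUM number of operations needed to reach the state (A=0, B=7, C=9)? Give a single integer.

BFS from (A=0, B=0, C=11). One shortest path:
  1. fill(B) -> (A=0 B=8 C=11)
  2. empty(C) -> (A=0 B=8 C=0)
  3. pour(B -> A) -> (A=7 B=1 C=0)
  4. pour(B -> C) -> (A=7 B=0 C=1)
  5. fill(B) -> (A=7 B=8 C=1)
  6. pour(B -> C) -> (A=7 B=0 C=9)
  7. pour(A -> B) -> (A=0 B=7 C=9)
Reached target in 7 moves.

Answer: 7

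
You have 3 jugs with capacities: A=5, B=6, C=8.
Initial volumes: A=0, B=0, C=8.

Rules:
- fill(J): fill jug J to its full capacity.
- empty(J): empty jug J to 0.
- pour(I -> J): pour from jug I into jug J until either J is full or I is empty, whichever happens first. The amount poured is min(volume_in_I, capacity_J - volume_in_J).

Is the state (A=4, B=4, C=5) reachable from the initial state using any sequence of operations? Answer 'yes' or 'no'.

BFS explored all 238 reachable states.
Reachable set includes: (0,0,0), (0,0,1), (0,0,2), (0,0,3), (0,0,4), (0,0,5), (0,0,6), (0,0,7), (0,0,8), (0,1,0), (0,1,1), (0,1,2) ...
Target (A=4, B=4, C=5) not in reachable set → no.

Answer: no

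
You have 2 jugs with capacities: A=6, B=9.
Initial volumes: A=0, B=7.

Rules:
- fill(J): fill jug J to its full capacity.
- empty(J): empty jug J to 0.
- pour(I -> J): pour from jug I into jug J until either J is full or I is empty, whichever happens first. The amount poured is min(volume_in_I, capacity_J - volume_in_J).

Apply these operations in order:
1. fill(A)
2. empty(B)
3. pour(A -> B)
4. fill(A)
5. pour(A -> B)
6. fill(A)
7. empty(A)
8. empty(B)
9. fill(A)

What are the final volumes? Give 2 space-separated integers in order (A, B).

Answer: 6 0

Derivation:
Step 1: fill(A) -> (A=6 B=7)
Step 2: empty(B) -> (A=6 B=0)
Step 3: pour(A -> B) -> (A=0 B=6)
Step 4: fill(A) -> (A=6 B=6)
Step 5: pour(A -> B) -> (A=3 B=9)
Step 6: fill(A) -> (A=6 B=9)
Step 7: empty(A) -> (A=0 B=9)
Step 8: empty(B) -> (A=0 B=0)
Step 9: fill(A) -> (A=6 B=0)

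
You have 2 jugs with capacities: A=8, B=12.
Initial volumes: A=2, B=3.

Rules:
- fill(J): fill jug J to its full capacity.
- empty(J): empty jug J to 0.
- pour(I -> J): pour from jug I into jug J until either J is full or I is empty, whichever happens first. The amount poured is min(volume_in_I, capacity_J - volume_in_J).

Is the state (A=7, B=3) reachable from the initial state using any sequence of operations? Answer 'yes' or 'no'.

BFS explored all 41 reachable states.
Reachable set includes: (0,0), (0,1), (0,2), (0,3), (0,4), (0,5), (0,6), (0,7), (0,8), (0,9), (0,10), (0,11) ...
Target (A=7, B=3) not in reachable set → no.

Answer: no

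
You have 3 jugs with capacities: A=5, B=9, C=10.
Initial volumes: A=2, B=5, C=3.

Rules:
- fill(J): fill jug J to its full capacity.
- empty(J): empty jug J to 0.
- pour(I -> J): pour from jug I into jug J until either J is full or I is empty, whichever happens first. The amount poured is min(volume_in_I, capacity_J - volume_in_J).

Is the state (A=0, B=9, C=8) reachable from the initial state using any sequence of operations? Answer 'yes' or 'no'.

Answer: yes

Derivation:
BFS from (A=2, B=5, C=3):
  1. fill(A) -> (A=5 B=5 C=3)
  2. fill(B) -> (A=5 B=9 C=3)
  3. pour(A -> C) -> (A=0 B=9 C=8)
Target reached → yes.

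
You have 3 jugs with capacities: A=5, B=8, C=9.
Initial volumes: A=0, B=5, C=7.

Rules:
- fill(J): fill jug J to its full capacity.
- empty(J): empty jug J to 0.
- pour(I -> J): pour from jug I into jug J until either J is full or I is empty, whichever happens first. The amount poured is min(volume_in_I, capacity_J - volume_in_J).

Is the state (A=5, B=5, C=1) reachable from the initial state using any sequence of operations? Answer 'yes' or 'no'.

BFS from (A=0, B=5, C=7):
  1. fill(A) -> (A=5 B=5 C=7)
  2. fill(C) -> (A=5 B=5 C=9)
  3. pour(A -> B) -> (A=2 B=8 C=9)
  4. empty(B) -> (A=2 B=0 C=9)
  5. pour(C -> B) -> (A=2 B=8 C=1)
  6. pour(B -> A) -> (A=5 B=5 C=1)
Target reached → yes.

Answer: yes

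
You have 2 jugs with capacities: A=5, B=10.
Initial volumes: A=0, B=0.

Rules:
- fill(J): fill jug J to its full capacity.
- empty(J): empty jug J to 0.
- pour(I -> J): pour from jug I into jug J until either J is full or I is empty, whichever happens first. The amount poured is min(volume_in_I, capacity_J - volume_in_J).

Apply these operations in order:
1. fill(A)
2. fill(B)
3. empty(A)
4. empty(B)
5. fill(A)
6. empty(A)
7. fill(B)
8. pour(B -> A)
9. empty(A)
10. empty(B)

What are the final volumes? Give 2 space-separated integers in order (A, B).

Answer: 0 0

Derivation:
Step 1: fill(A) -> (A=5 B=0)
Step 2: fill(B) -> (A=5 B=10)
Step 3: empty(A) -> (A=0 B=10)
Step 4: empty(B) -> (A=0 B=0)
Step 5: fill(A) -> (A=5 B=0)
Step 6: empty(A) -> (A=0 B=0)
Step 7: fill(B) -> (A=0 B=10)
Step 8: pour(B -> A) -> (A=5 B=5)
Step 9: empty(A) -> (A=0 B=5)
Step 10: empty(B) -> (A=0 B=0)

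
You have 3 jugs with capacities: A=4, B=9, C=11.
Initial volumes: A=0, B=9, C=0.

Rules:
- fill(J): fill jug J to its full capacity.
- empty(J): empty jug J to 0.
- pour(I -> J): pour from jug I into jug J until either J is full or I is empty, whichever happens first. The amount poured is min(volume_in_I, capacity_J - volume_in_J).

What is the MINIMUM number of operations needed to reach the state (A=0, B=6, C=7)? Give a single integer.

Answer: 5

Derivation:
BFS from (A=0, B=9, C=0). One shortest path:
  1. fill(A) -> (A=4 B=9 C=0)
  2. pour(A -> C) -> (A=0 B=9 C=4)
  3. pour(B -> C) -> (A=0 B=2 C=11)
  4. pour(C -> A) -> (A=4 B=2 C=7)
  5. pour(A -> B) -> (A=0 B=6 C=7)
Reached target in 5 moves.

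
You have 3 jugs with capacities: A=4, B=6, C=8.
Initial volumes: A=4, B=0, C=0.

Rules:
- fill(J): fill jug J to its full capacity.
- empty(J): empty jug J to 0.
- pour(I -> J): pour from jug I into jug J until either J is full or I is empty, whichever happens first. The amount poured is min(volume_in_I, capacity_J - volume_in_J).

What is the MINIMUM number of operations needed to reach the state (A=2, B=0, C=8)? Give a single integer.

BFS from (A=4, B=0, C=0). One shortest path:
  1. fill(B) -> (A=4 B=6 C=0)
  2. pour(B -> C) -> (A=4 B=0 C=6)
  3. pour(A -> C) -> (A=2 B=0 C=8)
Reached target in 3 moves.

Answer: 3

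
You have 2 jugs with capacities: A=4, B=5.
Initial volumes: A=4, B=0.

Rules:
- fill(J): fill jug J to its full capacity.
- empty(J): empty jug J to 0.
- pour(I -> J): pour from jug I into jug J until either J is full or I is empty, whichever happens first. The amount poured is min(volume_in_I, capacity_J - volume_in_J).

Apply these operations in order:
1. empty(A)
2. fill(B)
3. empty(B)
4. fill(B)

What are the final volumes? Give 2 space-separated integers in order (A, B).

Step 1: empty(A) -> (A=0 B=0)
Step 2: fill(B) -> (A=0 B=5)
Step 3: empty(B) -> (A=0 B=0)
Step 4: fill(B) -> (A=0 B=5)

Answer: 0 5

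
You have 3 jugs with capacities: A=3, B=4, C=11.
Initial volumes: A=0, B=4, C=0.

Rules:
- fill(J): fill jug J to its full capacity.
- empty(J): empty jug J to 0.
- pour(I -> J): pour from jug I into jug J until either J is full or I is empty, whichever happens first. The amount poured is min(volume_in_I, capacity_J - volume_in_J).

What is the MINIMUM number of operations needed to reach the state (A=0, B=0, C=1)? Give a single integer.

BFS from (A=0, B=4, C=0). One shortest path:
  1. pour(B -> A) -> (A=3 B=1 C=0)
  2. empty(A) -> (A=0 B=1 C=0)
  3. pour(B -> C) -> (A=0 B=0 C=1)
Reached target in 3 moves.

Answer: 3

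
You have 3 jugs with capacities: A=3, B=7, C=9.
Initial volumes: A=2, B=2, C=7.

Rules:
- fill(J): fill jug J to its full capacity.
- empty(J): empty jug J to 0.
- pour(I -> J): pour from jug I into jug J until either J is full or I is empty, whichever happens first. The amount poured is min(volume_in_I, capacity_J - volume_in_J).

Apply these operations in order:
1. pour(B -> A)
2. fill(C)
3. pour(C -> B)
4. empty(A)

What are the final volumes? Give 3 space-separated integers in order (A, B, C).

Step 1: pour(B -> A) -> (A=3 B=1 C=7)
Step 2: fill(C) -> (A=3 B=1 C=9)
Step 3: pour(C -> B) -> (A=3 B=7 C=3)
Step 4: empty(A) -> (A=0 B=7 C=3)

Answer: 0 7 3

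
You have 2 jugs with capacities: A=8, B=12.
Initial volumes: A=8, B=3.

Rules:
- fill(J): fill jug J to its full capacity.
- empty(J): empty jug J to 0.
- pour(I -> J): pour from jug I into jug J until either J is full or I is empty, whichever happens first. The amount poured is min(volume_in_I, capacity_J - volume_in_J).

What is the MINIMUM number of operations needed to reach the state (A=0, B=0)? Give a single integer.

Answer: 2

Derivation:
BFS from (A=8, B=3). One shortest path:
  1. empty(A) -> (A=0 B=3)
  2. empty(B) -> (A=0 B=0)
Reached target in 2 moves.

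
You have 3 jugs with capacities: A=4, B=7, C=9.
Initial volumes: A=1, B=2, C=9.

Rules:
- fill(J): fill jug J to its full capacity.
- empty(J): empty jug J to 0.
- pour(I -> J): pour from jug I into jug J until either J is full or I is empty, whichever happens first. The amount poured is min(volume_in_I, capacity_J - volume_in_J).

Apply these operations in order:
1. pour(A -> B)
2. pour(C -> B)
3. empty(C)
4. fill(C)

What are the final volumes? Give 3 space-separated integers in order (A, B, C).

Step 1: pour(A -> B) -> (A=0 B=3 C=9)
Step 2: pour(C -> B) -> (A=0 B=7 C=5)
Step 3: empty(C) -> (A=0 B=7 C=0)
Step 4: fill(C) -> (A=0 B=7 C=9)

Answer: 0 7 9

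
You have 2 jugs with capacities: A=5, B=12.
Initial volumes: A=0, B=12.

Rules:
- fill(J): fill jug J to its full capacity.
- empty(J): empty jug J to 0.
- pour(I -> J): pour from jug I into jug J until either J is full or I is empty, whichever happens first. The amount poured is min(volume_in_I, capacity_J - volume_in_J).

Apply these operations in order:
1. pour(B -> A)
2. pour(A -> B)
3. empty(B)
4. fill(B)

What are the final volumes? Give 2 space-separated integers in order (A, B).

Answer: 0 12

Derivation:
Step 1: pour(B -> A) -> (A=5 B=7)
Step 2: pour(A -> B) -> (A=0 B=12)
Step 3: empty(B) -> (A=0 B=0)
Step 4: fill(B) -> (A=0 B=12)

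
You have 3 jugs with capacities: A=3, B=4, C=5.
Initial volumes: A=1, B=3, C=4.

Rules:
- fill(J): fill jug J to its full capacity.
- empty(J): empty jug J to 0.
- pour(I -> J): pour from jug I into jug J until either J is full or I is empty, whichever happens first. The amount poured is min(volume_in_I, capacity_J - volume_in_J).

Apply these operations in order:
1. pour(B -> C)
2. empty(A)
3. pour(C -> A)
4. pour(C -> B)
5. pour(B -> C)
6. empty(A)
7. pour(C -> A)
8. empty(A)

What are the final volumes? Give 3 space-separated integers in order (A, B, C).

Answer: 0 0 1

Derivation:
Step 1: pour(B -> C) -> (A=1 B=2 C=5)
Step 2: empty(A) -> (A=0 B=2 C=5)
Step 3: pour(C -> A) -> (A=3 B=2 C=2)
Step 4: pour(C -> B) -> (A=3 B=4 C=0)
Step 5: pour(B -> C) -> (A=3 B=0 C=4)
Step 6: empty(A) -> (A=0 B=0 C=4)
Step 7: pour(C -> A) -> (A=3 B=0 C=1)
Step 8: empty(A) -> (A=0 B=0 C=1)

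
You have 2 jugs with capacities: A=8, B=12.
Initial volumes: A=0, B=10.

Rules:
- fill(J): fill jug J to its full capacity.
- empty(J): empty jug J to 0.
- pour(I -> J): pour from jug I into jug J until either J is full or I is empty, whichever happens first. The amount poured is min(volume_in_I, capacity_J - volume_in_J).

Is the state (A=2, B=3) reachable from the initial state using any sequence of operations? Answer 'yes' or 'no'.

Answer: no

Derivation:
BFS explored all 20 reachable states.
Reachable set includes: (0,0), (0,2), (0,4), (0,6), (0,8), (0,10), (0,12), (2,0), (2,12), (4,0), (4,12), (6,0) ...
Target (A=2, B=3) not in reachable set → no.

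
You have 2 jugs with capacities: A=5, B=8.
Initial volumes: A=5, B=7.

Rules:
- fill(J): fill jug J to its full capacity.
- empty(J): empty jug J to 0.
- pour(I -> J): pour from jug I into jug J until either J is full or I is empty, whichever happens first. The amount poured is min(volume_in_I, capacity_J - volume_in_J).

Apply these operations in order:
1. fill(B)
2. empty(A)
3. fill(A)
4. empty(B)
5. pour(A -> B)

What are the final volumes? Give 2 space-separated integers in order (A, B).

Answer: 0 5

Derivation:
Step 1: fill(B) -> (A=5 B=8)
Step 2: empty(A) -> (A=0 B=8)
Step 3: fill(A) -> (A=5 B=8)
Step 4: empty(B) -> (A=5 B=0)
Step 5: pour(A -> B) -> (A=0 B=5)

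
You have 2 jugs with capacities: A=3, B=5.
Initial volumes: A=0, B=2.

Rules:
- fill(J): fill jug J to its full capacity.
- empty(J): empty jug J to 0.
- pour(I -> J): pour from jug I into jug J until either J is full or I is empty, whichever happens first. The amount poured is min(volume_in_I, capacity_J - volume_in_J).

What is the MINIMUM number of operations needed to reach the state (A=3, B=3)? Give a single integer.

BFS from (A=0, B=2). One shortest path:
  1. fill(A) -> (A=3 B=2)
  2. empty(B) -> (A=3 B=0)
  3. pour(A -> B) -> (A=0 B=3)
  4. fill(A) -> (A=3 B=3)
Reached target in 4 moves.

Answer: 4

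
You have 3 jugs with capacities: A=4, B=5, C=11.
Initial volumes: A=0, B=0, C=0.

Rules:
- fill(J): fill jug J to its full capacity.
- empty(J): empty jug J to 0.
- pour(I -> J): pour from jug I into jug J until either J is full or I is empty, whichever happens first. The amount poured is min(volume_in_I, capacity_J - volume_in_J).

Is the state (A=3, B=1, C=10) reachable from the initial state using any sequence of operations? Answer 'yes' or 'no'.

Answer: no

Derivation:
BFS explored all 240 reachable states.
Reachable set includes: (0,0,0), (0,0,1), (0,0,2), (0,0,3), (0,0,4), (0,0,5), (0,0,6), (0,0,7), (0,0,8), (0,0,9), (0,0,10), (0,0,11) ...
Target (A=3, B=1, C=10) not in reachable set → no.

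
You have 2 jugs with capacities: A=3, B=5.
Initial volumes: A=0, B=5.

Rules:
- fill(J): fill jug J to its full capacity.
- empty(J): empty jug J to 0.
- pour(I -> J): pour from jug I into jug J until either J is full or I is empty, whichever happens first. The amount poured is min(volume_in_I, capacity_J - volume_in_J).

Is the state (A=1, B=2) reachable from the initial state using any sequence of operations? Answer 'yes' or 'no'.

Answer: no

Derivation:
BFS explored all 16 reachable states.
Reachable set includes: (0,0), (0,1), (0,2), (0,3), (0,4), (0,5), (1,0), (1,5), (2,0), (2,5), (3,0), (3,1) ...
Target (A=1, B=2) not in reachable set → no.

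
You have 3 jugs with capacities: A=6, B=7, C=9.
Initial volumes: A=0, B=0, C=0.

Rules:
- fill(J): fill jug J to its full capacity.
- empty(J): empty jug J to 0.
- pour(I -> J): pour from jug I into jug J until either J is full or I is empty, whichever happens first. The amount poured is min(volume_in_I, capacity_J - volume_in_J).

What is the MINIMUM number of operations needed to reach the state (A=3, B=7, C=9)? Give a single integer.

Answer: 5

Derivation:
BFS from (A=0, B=0, C=0). One shortest path:
  1. fill(A) -> (A=6 B=0 C=0)
  2. fill(B) -> (A=6 B=7 C=0)
  3. pour(A -> C) -> (A=0 B=7 C=6)
  4. fill(A) -> (A=6 B=7 C=6)
  5. pour(A -> C) -> (A=3 B=7 C=9)
Reached target in 5 moves.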